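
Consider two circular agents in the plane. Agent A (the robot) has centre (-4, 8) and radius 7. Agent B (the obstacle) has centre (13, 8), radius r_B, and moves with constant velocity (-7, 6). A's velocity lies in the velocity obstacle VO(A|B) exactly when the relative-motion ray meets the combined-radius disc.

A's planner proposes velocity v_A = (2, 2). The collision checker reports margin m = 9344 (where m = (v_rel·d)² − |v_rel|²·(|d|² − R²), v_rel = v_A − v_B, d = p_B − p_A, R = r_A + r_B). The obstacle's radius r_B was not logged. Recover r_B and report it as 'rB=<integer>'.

m = 9344
d = (17, 0);  v_rel = (9, -4),  |v_rel|² = 97
v_rel×d = (9)·(0) − (-4)·(17) = 68
since m = R²·97 − 68²:  R² = (4624 + 9344) / 97 = 144
R = √144 = 12  ⇒  r_B = 12 − 7 = 5

rB=5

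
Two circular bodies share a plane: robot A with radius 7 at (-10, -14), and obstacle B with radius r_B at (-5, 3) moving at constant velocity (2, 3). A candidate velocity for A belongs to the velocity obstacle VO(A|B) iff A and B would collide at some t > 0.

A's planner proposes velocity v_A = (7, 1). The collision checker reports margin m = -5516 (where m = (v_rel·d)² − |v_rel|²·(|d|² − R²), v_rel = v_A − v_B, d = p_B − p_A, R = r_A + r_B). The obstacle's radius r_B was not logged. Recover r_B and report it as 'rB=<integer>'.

m = -5516
d = (5, 17);  v_rel = (5, -2),  |v_rel|² = 29
v_rel×d = (5)·(17) − (-2)·(5) = 95
since m = R²·29 − 95²:  R² = (9025 + -5516) / 29 = 121
R = √121 = 11  ⇒  r_B = 11 − 7 = 4

rB=4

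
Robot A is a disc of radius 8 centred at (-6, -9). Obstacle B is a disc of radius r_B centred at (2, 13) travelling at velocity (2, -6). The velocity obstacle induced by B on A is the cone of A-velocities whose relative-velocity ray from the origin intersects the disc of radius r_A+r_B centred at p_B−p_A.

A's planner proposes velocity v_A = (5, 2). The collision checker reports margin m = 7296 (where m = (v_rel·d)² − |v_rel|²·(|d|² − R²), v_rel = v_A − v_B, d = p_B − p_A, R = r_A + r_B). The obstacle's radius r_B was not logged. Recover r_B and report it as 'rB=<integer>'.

m = 7296
d = (8, 22);  v_rel = (3, 8),  |v_rel|² = 73
v_rel×d = (3)·(22) − (8)·(8) = 2
since m = R²·73 − 2²:  R² = (4 + 7296) / 73 = 100
R = √100 = 10  ⇒  r_B = 10 − 8 = 2

rB=2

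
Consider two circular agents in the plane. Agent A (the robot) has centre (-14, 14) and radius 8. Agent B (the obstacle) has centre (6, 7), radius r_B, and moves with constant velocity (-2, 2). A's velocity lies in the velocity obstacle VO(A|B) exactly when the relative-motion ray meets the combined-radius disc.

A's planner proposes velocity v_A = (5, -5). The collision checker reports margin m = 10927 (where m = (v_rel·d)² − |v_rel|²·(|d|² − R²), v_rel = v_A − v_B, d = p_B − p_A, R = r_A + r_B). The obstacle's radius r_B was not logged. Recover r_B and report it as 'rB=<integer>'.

m = 10927
d = (20, -7);  v_rel = (7, -7),  |v_rel|² = 98
v_rel×d = (7)·(-7) − (-7)·(20) = 91
since m = R²·98 − 91²:  R² = (8281 + 10927) / 98 = 196
R = √196 = 14  ⇒  r_B = 14 − 8 = 6

rB=6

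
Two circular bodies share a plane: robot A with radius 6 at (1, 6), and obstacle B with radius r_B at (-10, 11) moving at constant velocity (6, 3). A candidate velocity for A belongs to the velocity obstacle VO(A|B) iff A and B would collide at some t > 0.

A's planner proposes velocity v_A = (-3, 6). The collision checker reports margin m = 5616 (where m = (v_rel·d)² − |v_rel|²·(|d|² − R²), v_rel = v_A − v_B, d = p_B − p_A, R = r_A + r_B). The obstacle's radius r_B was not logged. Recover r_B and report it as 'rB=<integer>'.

m = 5616
d = (-11, 5);  v_rel = (-9, 3),  |v_rel|² = 90
v_rel×d = (-9)·(5) − (3)·(-11) = -12
since m = R²·90 − (-12)²:  R² = (144 + 5616) / 90 = 64
R = √64 = 8  ⇒  r_B = 8 − 6 = 2

rB=2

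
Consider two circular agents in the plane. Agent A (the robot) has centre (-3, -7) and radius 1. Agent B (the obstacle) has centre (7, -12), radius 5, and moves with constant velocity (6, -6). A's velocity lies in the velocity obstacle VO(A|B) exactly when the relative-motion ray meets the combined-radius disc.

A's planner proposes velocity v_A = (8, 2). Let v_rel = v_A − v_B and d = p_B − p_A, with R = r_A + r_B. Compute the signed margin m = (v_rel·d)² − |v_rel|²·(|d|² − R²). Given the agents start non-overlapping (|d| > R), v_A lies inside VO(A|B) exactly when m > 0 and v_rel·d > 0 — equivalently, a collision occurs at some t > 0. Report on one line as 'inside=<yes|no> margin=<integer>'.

d = (10, -5),  |d|² = 125;  R = 1+5 = 6,  c = 125−6² = 89
v_rel = (2, 8),  |v_rel|² = 68;  v_rel·d = (2)·(10) + (8)·(-5) = -20
68·t² + 40·t + 89 = 0  ⇒  m = (-20)² − 68·89 = -5652
m = -5652 < 0,  v_rel·d = -20 < 0  ⇒  outside

inside=no margin=-5652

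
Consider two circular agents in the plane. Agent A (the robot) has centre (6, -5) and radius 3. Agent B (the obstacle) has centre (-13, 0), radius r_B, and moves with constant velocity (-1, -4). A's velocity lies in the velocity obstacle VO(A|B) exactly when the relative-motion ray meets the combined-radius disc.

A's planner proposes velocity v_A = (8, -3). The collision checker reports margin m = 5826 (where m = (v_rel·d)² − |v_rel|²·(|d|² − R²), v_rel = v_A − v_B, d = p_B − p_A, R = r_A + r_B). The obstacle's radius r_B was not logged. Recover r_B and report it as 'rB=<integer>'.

m = 5826
d = (-19, 5);  v_rel = (9, 1),  |v_rel|² = 82
v_rel×d = (9)·(5) − (1)·(-19) = 64
since m = R²·82 − 64²:  R² = (4096 + 5826) / 82 = 121
R = √121 = 11  ⇒  r_B = 11 − 3 = 8

rB=8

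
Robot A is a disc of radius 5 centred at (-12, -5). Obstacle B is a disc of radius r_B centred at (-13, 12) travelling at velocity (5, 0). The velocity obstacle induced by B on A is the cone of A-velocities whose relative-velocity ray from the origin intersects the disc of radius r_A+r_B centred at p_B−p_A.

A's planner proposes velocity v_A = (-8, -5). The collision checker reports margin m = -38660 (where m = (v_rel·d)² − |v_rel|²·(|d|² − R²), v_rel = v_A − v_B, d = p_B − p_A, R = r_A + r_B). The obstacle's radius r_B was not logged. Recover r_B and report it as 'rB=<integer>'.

m = -38660
d = (-1, 17);  v_rel = (-13, -5),  |v_rel|² = 194
v_rel×d = (-13)·(17) − (-5)·(-1) = -226
since m = R²·194 − (-226)²:  R² = (51076 + -38660) / 194 = 64
R = √64 = 8  ⇒  r_B = 8 − 5 = 3

rB=3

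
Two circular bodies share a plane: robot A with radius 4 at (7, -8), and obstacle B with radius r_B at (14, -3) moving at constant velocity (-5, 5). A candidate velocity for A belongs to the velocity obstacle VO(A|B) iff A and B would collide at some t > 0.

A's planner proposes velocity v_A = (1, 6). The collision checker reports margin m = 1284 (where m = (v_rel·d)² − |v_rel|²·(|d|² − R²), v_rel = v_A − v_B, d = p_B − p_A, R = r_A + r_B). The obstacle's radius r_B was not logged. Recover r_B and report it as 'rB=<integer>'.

m = 1284
d = (7, 5);  v_rel = (6, 1),  |v_rel|² = 37
v_rel×d = (6)·(5) − (1)·(7) = 23
since m = R²·37 − 23²:  R² = (529 + 1284) / 37 = 49
R = √49 = 7  ⇒  r_B = 7 − 4 = 3

rB=3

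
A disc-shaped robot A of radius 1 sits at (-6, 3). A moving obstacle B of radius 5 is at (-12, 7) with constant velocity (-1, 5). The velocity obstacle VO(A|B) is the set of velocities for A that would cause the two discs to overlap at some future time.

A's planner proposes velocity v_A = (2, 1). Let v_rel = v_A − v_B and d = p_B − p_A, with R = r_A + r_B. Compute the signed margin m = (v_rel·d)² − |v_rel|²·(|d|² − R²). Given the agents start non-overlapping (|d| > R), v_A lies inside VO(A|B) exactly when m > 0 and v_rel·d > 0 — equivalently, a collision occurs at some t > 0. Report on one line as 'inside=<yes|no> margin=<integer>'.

d = (-6, 4),  |d|² = 52;  R = 1+5 = 6,  c = 52−6² = 16
v_rel = (3, -4),  |v_rel|² = 25;  v_rel·d = (3)·(-6) + (-4)·(4) = -34
25·t² + 68·t + 16 = 0  ⇒  m = (-34)² − 25·16 = 756
m = 756 > 0,  v_rel·d = -34 < 0  ⇒  outside

inside=no margin=756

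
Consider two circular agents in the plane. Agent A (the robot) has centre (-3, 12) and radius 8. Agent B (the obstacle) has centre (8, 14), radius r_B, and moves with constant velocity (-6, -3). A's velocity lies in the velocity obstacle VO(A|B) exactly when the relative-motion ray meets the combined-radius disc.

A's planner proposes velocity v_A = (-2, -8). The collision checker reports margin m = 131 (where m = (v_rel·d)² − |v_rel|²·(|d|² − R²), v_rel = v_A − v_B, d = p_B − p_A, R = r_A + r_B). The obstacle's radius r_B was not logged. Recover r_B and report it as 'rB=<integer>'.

m = 131
d = (11, 2);  v_rel = (4, -5),  |v_rel|² = 41
v_rel×d = (4)·(2) − (-5)·(11) = 63
since m = R²·41 − 63²:  R² = (3969 + 131) / 41 = 100
R = √100 = 10  ⇒  r_B = 10 − 8 = 2

rB=2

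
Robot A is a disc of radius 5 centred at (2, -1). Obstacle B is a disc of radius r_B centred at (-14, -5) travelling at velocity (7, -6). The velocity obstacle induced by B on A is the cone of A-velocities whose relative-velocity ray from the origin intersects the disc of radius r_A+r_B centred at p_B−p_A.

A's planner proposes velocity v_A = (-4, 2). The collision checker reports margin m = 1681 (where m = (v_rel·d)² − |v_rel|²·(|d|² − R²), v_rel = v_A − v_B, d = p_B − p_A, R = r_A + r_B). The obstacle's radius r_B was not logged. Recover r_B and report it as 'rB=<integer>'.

m = 1681
d = (-16, -4);  v_rel = (-11, 8),  |v_rel|² = 185
v_rel×d = (-11)·(-4) − (8)·(-16) = 172
since m = R²·185 − 172²:  R² = (29584 + 1681) / 185 = 169
R = √169 = 13  ⇒  r_B = 13 − 5 = 8

rB=8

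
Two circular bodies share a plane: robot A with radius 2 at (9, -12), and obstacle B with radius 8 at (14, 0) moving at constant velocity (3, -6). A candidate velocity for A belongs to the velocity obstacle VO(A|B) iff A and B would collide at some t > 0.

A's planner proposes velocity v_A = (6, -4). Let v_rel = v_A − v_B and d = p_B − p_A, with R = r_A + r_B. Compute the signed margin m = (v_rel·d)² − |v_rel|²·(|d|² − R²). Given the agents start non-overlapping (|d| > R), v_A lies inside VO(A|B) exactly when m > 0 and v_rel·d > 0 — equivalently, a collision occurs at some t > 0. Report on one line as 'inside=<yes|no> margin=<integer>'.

d = (5, 12),  |d|² = 169;  R = 2+8 = 10,  c = 169−10² = 69
v_rel = (3, 2),  |v_rel|² = 13;  v_rel·d = (3)·(5) + (2)·(12) = 39
13·t² − 78·t + 69 = 0  ⇒  m = 39² − 13·69 = 624
m = 624 > 0,  v_rel·d = 39 > 0  ⇒  inside

inside=yes margin=624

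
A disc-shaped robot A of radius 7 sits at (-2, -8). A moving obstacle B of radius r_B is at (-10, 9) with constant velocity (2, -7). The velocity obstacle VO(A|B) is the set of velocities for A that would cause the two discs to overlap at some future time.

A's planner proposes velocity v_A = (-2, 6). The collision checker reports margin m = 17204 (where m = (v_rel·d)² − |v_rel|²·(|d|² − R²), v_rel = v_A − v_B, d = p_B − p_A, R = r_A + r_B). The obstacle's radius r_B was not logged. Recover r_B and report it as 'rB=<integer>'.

m = 17204
d = (-8, 17);  v_rel = (-4, 13),  |v_rel|² = 185
v_rel×d = (-4)·(17) − (13)·(-8) = 36
since m = R²·185 − 36²:  R² = (1296 + 17204) / 185 = 100
R = √100 = 10  ⇒  r_B = 10 − 7 = 3

rB=3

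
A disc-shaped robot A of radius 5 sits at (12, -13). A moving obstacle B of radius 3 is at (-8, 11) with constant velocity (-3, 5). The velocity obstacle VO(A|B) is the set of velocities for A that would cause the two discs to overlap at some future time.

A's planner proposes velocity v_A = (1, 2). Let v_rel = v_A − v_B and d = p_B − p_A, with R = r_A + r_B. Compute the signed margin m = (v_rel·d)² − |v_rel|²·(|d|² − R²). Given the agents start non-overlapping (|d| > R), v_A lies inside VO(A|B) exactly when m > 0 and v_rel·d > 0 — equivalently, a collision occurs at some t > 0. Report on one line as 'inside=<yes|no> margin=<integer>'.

d = (-20, 24),  |d|² = 976;  R = 5+3 = 8,  c = 976−8² = 912
v_rel = (4, -3),  |v_rel|² = 25;  v_rel·d = (4)·(-20) + (-3)·(24) = -152
25·t² + 304·t + 912 = 0  ⇒  m = (-152)² − 25·912 = 304
m = 304 > 0,  v_rel·d = -152 < 0  ⇒  outside

inside=no margin=304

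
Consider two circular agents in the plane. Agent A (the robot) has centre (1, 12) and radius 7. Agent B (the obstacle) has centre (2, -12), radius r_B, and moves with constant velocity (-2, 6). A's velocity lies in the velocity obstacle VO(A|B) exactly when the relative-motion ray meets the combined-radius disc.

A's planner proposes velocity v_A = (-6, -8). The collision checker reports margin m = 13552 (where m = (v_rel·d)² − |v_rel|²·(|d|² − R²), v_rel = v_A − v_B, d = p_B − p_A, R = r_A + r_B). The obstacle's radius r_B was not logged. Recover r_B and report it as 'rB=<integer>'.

m = 13552
d = (1, -24);  v_rel = (-4, -14),  |v_rel|² = 212
v_rel×d = (-4)·(-24) − (-14)·(1) = 110
since m = R²·212 − 110²:  R² = (12100 + 13552) / 212 = 121
R = √121 = 11  ⇒  r_B = 11 − 7 = 4

rB=4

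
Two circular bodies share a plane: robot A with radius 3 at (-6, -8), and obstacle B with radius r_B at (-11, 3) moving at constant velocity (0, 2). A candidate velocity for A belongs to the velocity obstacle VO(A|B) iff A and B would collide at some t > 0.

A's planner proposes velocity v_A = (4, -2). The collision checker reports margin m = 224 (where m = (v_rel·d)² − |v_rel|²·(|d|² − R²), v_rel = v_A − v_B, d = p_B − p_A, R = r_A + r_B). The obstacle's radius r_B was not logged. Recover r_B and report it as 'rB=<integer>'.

m = 224
d = (-5, 11);  v_rel = (4, -4),  |v_rel|² = 32
v_rel×d = (4)·(11) − (-4)·(-5) = 24
since m = R²·32 − 24²:  R² = (576 + 224) / 32 = 25
R = √25 = 5  ⇒  r_B = 5 − 3 = 2

rB=2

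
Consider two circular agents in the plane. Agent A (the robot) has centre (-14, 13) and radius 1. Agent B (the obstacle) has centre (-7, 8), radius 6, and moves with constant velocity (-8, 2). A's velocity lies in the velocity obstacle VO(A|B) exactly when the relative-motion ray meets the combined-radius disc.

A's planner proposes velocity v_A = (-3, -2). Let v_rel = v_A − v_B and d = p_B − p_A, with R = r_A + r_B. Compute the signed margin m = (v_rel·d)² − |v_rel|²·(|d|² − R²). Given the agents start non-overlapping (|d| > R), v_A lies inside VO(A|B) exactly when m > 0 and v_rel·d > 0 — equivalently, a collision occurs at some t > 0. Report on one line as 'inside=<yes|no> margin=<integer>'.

d = (7, -5),  |d|² = 74;  R = 1+6 = 7,  c = 74−7² = 25
v_rel = (5, -4),  |v_rel|² = 41;  v_rel·d = (5)·(7) + (-4)·(-5) = 55
41·t² − 110·t + 25 = 0  ⇒  m = 55² − 41·25 = 2000
m = 2000 > 0,  v_rel·d = 55 > 0  ⇒  inside

inside=yes margin=2000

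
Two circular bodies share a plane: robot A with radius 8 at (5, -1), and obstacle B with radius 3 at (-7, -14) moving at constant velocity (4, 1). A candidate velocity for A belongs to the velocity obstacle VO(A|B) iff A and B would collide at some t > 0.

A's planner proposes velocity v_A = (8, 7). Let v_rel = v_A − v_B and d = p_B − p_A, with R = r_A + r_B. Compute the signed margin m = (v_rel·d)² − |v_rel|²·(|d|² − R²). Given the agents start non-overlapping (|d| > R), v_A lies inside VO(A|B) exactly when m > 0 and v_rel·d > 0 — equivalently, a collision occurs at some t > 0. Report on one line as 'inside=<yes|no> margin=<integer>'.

d = (-12, -13),  |d|² = 313;  R = 8+3 = 11,  c = 313−11² = 192
v_rel = (4, 6),  |v_rel|² = 52;  v_rel·d = (4)·(-12) + (6)·(-13) = -126
52·t² + 252·t + 192 = 0  ⇒  m = (-126)² − 52·192 = 5892
m = 5892 > 0,  v_rel·d = -126 < 0  ⇒  outside

inside=no margin=5892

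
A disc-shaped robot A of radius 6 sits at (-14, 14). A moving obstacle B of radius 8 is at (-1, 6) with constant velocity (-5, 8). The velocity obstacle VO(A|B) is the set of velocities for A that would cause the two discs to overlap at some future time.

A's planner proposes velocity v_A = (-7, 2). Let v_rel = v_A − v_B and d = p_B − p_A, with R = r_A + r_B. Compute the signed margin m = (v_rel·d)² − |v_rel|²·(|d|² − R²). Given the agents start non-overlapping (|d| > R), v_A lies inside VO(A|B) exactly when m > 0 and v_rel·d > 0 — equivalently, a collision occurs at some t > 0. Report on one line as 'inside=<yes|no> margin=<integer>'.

d = (13, -8),  |d|² = 233;  R = 6+8 = 14,  c = 233−14² = 37
v_rel = (-2, -6),  |v_rel|² = 40;  v_rel·d = (-2)·(13) + (-6)·(-8) = 22
40·t² − 44·t + 37 = 0  ⇒  m = 22² − 40·37 = -996
m = -996 < 0,  v_rel·d = 22 > 0  ⇒  outside

inside=no margin=-996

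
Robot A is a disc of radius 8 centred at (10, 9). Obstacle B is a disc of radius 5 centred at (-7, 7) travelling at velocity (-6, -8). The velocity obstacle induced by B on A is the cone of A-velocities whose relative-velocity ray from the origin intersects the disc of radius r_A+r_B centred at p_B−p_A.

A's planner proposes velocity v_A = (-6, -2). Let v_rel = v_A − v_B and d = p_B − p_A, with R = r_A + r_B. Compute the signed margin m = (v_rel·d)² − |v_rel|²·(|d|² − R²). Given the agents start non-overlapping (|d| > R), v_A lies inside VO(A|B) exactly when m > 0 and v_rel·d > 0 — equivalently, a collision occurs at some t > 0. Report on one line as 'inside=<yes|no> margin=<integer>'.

d = (-17, -2),  |d|² = 293;  R = 8+5 = 13,  c = 293−13² = 124
v_rel = (0, 6),  |v_rel|² = 36;  v_rel·d = (0)·(-17) + (6)·(-2) = -12
36·t² + 24·t + 124 = 0  ⇒  m = (-12)² − 36·124 = -4320
m = -4320 < 0,  v_rel·d = -12 < 0  ⇒  outside

inside=no margin=-4320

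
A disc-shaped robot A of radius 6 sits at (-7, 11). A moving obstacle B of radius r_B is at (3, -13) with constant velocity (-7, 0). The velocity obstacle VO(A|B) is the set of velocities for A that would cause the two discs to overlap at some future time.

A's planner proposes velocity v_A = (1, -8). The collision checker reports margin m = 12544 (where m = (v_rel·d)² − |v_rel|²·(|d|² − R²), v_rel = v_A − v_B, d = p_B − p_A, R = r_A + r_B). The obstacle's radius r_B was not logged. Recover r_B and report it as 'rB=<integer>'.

m = 12544
d = (10, -24);  v_rel = (8, -8),  |v_rel|² = 128
v_rel×d = (8)·(-24) − (-8)·(10) = -112
since m = R²·128 − (-112)²:  R² = (12544 + 12544) / 128 = 196
R = √196 = 14  ⇒  r_B = 14 − 6 = 8

rB=8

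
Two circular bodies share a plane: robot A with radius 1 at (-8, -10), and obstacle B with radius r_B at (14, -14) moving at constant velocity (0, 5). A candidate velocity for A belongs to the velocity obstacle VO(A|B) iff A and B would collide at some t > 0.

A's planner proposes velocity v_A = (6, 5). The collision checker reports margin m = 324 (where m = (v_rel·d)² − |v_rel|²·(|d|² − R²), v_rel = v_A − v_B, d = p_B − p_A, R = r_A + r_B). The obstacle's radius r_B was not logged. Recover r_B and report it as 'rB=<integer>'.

m = 324
d = (22, -4);  v_rel = (6, 0),  |v_rel|² = 36
v_rel×d = (6)·(-4) − (0)·(22) = -24
since m = R²·36 − (-24)²:  R² = (576 + 324) / 36 = 25
R = √25 = 5  ⇒  r_B = 5 − 1 = 4

rB=4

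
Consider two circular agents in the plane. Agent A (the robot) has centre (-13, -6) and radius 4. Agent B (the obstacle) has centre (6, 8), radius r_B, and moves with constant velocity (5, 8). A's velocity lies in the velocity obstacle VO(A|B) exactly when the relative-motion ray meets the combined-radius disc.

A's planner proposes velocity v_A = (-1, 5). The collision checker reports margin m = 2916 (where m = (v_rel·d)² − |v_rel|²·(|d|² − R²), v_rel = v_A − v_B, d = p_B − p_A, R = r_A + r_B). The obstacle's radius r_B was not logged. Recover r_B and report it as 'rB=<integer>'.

m = 2916
d = (19, 14);  v_rel = (-6, -3),  |v_rel|² = 45
v_rel×d = (-6)·(14) − (-3)·(19) = -27
since m = R²·45 − (-27)²:  R² = (729 + 2916) / 45 = 81
R = √81 = 9  ⇒  r_B = 9 − 4 = 5

rB=5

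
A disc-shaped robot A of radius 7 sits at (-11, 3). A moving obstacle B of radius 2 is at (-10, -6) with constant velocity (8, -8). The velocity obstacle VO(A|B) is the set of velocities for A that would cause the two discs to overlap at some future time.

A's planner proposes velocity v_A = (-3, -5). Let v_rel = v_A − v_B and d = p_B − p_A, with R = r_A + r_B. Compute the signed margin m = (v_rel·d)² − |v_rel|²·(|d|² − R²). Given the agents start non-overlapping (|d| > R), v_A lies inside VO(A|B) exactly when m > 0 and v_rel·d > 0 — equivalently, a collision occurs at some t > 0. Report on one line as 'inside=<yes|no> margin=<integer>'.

d = (1, -9),  |d|² = 82;  R = 7+2 = 9,  c = 82−9² = 1
v_rel = (-11, 3),  |v_rel|² = 130;  v_rel·d = (-11)·(1) + (3)·(-9) = -38
130·t² + 76·t + 1 = 0  ⇒  m = (-38)² − 130·1 = 1314
m = 1314 > 0,  v_rel·d = -38 < 0  ⇒  outside

inside=no margin=1314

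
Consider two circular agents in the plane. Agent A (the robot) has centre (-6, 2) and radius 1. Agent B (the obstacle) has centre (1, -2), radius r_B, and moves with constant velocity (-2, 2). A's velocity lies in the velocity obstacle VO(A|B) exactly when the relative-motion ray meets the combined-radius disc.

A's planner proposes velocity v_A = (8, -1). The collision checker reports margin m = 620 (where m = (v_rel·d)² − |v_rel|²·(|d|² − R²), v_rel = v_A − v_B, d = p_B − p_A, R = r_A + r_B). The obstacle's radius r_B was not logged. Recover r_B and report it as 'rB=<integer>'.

m = 620
d = (7, -4);  v_rel = (10, -3),  |v_rel|² = 109
v_rel×d = (10)·(-4) − (-3)·(7) = -19
since m = R²·109 − (-19)²:  R² = (361 + 620) / 109 = 9
R = √9 = 3  ⇒  r_B = 3 − 1 = 2

rB=2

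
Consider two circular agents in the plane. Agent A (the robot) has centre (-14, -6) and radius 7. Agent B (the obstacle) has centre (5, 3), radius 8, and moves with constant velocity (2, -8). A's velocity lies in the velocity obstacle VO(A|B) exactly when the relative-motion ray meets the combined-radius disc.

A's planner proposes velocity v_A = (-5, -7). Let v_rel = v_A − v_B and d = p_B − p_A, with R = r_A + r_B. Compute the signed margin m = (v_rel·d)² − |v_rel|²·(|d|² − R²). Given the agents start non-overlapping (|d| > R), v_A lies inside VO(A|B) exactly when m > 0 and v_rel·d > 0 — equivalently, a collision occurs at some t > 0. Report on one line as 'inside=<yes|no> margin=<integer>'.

d = (19, 9),  |d|² = 442;  R = 7+8 = 15,  c = 442−15² = 217
v_rel = (-7, 1),  |v_rel|² = 50;  v_rel·d = (-7)·(19) + (1)·(9) = -124
50·t² + 248·t + 217 = 0  ⇒  m = (-124)² − 50·217 = 4526
m = 4526 > 0,  v_rel·d = -124 < 0  ⇒  outside

inside=no margin=4526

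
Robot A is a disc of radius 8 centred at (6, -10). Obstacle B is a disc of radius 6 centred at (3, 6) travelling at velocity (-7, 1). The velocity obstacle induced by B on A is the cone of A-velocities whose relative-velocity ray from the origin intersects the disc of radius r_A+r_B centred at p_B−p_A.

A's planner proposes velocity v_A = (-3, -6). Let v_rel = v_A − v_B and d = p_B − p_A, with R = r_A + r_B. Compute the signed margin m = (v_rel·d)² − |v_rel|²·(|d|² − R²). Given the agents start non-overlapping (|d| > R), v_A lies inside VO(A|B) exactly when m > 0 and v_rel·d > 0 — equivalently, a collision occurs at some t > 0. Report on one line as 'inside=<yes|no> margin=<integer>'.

d = (-3, 16),  |d|² = 265;  R = 8+6 = 14,  c = 265−14² = 69
v_rel = (4, -7),  |v_rel|² = 65;  v_rel·d = (4)·(-3) + (-7)·(16) = -124
65·t² + 248·t + 69 = 0  ⇒  m = (-124)² − 65·69 = 10891
m = 10891 > 0,  v_rel·d = -124 < 0  ⇒  outside

inside=no margin=10891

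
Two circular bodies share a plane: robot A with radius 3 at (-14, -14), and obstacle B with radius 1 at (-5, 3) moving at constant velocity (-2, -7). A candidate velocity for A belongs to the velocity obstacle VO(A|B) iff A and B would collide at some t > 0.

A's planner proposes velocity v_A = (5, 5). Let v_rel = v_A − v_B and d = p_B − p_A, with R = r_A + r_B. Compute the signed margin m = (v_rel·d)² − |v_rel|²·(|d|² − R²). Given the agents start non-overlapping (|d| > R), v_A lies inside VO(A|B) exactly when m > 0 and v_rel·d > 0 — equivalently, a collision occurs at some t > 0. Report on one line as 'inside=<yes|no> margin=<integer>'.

d = (9, 17),  |d|² = 370;  R = 3+1 = 4,  c = 370−4² = 354
v_rel = (7, 12),  |v_rel|² = 193;  v_rel·d = (7)·(9) + (12)·(17) = 267
193·t² − 534·t + 354 = 0  ⇒  m = 267² − 193·354 = 2967
m = 2967 > 0,  v_rel·d = 267 > 0  ⇒  inside

inside=yes margin=2967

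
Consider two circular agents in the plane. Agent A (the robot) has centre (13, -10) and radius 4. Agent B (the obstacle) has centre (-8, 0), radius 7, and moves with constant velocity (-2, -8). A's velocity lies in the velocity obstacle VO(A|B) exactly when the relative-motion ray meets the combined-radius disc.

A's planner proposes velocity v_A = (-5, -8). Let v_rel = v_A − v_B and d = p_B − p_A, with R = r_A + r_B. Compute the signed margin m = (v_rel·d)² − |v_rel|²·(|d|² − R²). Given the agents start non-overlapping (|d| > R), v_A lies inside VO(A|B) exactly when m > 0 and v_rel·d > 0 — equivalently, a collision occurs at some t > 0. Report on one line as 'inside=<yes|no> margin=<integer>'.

d = (-21, 10),  |d|² = 541;  R = 4+7 = 11,  c = 541−11² = 420
v_rel = (-3, 0),  |v_rel|² = 9;  v_rel·d = (-3)·(-21) + (0)·(10) = 63
9·t² − 126·t + 420 = 0  ⇒  m = 63² − 9·420 = 189
m = 189 > 0,  v_rel·d = 63 > 0  ⇒  inside

inside=yes margin=189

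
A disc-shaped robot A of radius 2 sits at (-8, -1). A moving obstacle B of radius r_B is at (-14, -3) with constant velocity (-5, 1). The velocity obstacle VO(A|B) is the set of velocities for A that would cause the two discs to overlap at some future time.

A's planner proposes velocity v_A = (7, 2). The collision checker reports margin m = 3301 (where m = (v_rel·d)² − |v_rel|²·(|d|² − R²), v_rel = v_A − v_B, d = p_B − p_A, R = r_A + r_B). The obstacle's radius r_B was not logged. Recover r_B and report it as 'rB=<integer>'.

m = 3301
d = (-6, -2);  v_rel = (12, 1),  |v_rel|² = 145
v_rel×d = (12)·(-2) − (1)·(-6) = -18
since m = R²·145 − (-18)²:  R² = (324 + 3301) / 145 = 25
R = √25 = 5  ⇒  r_B = 5 − 2 = 3

rB=3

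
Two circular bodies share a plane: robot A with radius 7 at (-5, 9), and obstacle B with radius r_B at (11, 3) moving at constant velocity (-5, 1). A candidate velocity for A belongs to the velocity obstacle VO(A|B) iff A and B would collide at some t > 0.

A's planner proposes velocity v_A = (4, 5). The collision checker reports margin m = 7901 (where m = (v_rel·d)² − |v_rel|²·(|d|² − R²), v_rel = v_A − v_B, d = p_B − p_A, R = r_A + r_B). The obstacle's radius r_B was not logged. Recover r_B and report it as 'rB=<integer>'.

m = 7901
d = (16, -6);  v_rel = (9, 4),  |v_rel|² = 97
v_rel×d = (9)·(-6) − (4)·(16) = -118
since m = R²·97 − (-118)²:  R² = (13924 + 7901) / 97 = 225
R = √225 = 15  ⇒  r_B = 15 − 7 = 8

rB=8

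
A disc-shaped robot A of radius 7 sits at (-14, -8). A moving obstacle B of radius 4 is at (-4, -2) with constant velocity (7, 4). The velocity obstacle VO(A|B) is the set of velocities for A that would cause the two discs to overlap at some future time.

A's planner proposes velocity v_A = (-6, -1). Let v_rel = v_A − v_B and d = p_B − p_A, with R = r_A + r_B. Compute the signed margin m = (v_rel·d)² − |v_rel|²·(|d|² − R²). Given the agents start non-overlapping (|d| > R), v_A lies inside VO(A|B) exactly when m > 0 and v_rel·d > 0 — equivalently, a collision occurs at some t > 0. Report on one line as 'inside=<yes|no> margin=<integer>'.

d = (10, 6),  |d|² = 136;  R = 7+4 = 11,  c = 136−11² = 15
v_rel = (-13, -5),  |v_rel|² = 194;  v_rel·d = (-13)·(10) + (-5)·(6) = -160
194·t² + 320·t + 15 = 0  ⇒  m = (-160)² − 194·15 = 22690
m = 22690 > 0,  v_rel·d = -160 < 0  ⇒  outside

inside=no margin=22690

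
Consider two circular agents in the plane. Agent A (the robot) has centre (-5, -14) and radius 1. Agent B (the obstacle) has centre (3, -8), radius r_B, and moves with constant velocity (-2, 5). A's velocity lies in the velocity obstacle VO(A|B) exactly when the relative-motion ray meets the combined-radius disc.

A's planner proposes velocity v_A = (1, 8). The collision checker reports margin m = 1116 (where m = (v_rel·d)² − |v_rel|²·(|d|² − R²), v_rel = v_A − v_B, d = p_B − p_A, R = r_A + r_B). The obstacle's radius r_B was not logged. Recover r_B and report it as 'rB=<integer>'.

m = 1116
d = (8, 6);  v_rel = (3, 3),  |v_rel|² = 18
v_rel×d = (3)·(6) − (3)·(8) = -6
since m = R²·18 − (-6)²:  R² = (36 + 1116) / 18 = 64
R = √64 = 8  ⇒  r_B = 8 − 1 = 7

rB=7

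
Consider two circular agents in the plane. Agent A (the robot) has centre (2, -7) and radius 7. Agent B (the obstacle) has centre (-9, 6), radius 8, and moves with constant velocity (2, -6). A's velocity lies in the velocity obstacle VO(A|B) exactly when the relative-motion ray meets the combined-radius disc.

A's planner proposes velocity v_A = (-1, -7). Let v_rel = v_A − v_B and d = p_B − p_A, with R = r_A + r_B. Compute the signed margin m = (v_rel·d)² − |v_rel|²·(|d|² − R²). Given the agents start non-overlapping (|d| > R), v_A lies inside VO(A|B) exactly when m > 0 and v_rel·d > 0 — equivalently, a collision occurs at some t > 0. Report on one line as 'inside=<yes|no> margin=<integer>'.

d = (-11, 13),  |d|² = 290;  R = 7+8 = 15,  c = 290−15² = 65
v_rel = (-3, -1),  |v_rel|² = 10;  v_rel·d = (-3)·(-11) + (-1)·(13) = 20
10·t² − 40·t + 65 = 0  ⇒  m = 20² − 10·65 = -250
m = -250 < 0,  v_rel·d = 20 > 0  ⇒  outside

inside=no margin=-250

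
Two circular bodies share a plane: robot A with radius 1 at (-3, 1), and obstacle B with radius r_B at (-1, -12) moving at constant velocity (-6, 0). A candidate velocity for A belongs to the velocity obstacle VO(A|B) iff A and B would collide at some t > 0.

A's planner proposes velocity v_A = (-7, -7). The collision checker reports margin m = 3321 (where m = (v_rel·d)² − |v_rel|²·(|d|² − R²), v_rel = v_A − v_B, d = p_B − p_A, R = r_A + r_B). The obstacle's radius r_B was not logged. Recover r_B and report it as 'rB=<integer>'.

m = 3321
d = (2, -13);  v_rel = (-1, -7),  |v_rel|² = 50
v_rel×d = (-1)·(-13) − (-7)·(2) = 27
since m = R²·50 − 27²:  R² = (729 + 3321) / 50 = 81
R = √81 = 9  ⇒  r_B = 9 − 1 = 8

rB=8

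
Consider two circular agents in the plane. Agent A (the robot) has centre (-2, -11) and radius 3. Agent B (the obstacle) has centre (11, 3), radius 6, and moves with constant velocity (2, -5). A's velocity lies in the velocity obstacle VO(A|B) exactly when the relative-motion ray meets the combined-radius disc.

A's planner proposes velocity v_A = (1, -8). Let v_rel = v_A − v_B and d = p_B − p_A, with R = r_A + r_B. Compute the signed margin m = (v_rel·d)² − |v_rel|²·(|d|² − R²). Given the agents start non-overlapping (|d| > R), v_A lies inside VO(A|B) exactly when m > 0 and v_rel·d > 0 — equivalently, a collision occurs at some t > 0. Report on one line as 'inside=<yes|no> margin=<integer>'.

d = (13, 14),  |d|² = 365;  R = 3+6 = 9,  c = 365−9² = 284
v_rel = (-1, -3),  |v_rel|² = 10;  v_rel·d = (-1)·(13) + (-3)·(14) = -55
10·t² + 110·t + 284 = 0  ⇒  m = (-55)² − 10·284 = 185
m = 185 > 0,  v_rel·d = -55 < 0  ⇒  outside

inside=no margin=185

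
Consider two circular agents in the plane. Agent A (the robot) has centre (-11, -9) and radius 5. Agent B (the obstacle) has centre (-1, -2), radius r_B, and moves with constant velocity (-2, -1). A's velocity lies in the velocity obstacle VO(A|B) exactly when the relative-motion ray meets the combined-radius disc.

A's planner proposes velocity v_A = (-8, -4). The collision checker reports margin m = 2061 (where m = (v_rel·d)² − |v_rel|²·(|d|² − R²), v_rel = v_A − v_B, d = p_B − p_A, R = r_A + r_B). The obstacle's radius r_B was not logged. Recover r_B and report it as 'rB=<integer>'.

m = 2061
d = (10, 7);  v_rel = (-6, -3),  |v_rel|² = 45
v_rel×d = (-6)·(7) − (-3)·(10) = -12
since m = R²·45 − (-12)²:  R² = (144 + 2061) / 45 = 49
R = √49 = 7  ⇒  r_B = 7 − 5 = 2

rB=2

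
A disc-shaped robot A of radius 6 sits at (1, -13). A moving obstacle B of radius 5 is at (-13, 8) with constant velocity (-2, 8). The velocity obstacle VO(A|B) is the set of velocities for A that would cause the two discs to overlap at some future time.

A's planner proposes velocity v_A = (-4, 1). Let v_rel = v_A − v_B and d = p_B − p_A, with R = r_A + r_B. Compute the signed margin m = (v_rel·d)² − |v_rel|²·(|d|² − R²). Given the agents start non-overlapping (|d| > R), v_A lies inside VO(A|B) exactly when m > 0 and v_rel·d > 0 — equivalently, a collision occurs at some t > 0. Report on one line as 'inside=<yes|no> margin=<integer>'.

d = (-14, 21),  |d|² = 637;  R = 6+5 = 11,  c = 637−11² = 516
v_rel = (-2, -7),  |v_rel|² = 53;  v_rel·d = (-2)·(-14) + (-7)·(21) = -119
53·t² + 238·t + 516 = 0  ⇒  m = (-119)² − 53·516 = -13187
m = -13187 < 0,  v_rel·d = -119 < 0  ⇒  outside

inside=no margin=-13187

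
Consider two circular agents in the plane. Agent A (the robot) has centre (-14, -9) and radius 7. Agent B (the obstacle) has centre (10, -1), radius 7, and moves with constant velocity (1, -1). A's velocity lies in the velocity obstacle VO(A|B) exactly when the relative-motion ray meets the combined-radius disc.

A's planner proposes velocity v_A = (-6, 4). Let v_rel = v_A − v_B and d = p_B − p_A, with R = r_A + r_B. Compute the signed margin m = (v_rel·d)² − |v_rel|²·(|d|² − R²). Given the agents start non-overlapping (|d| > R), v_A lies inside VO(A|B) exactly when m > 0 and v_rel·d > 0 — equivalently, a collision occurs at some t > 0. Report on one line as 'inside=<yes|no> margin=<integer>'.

d = (24, 8),  |d|² = 640;  R = 7+7 = 14,  c = 640−14² = 444
v_rel = (-7, 5),  |v_rel|² = 74;  v_rel·d = (-7)·(24) + (5)·(8) = -128
74·t² + 256·t + 444 = 0  ⇒  m = (-128)² − 74·444 = -16472
m = -16472 < 0,  v_rel·d = -128 < 0  ⇒  outside

inside=no margin=-16472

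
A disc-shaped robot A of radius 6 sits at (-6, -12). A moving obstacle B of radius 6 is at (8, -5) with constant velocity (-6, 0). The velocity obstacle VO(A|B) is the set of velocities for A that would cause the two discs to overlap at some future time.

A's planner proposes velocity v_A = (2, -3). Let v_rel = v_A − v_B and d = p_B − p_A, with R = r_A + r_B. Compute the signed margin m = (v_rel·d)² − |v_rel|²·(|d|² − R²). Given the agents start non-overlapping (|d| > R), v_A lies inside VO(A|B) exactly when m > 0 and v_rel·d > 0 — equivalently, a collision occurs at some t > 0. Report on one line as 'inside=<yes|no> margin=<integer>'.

d = (14, 7),  |d|² = 245;  R = 6+6 = 12,  c = 245−12² = 101
v_rel = (8, -3),  |v_rel|² = 73;  v_rel·d = (8)·(14) + (-3)·(7) = 91
73·t² − 182·t + 101 = 0  ⇒  m = 91² − 73·101 = 908
m = 908 > 0,  v_rel·d = 91 > 0  ⇒  inside

inside=yes margin=908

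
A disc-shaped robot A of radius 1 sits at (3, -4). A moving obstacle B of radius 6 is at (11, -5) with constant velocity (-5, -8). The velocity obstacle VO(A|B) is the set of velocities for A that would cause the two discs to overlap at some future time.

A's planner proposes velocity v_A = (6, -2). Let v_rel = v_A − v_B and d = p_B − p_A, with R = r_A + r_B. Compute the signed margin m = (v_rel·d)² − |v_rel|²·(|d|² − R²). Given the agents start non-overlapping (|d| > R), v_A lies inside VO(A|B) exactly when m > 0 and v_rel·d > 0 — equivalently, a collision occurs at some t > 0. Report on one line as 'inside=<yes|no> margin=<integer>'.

d = (8, -1),  |d|² = 65;  R = 1+6 = 7,  c = 65−7² = 16
v_rel = (11, 6),  |v_rel|² = 157;  v_rel·d = (11)·(8) + (6)·(-1) = 82
157·t² − 164·t + 16 = 0  ⇒  m = 82² − 157·16 = 4212
m = 4212 > 0,  v_rel·d = 82 > 0  ⇒  inside

inside=yes margin=4212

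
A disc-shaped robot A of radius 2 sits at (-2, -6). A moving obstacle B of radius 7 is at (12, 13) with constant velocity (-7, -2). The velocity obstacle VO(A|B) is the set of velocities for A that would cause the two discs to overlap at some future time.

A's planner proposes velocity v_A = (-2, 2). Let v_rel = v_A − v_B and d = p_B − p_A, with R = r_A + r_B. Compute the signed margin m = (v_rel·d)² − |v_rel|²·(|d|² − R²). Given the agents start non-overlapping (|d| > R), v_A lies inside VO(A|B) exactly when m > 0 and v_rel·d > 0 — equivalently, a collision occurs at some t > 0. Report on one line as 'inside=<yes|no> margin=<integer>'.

d = (14, 19),  |d|² = 557;  R = 2+7 = 9,  c = 557−9² = 476
v_rel = (5, 4),  |v_rel|² = 41;  v_rel·d = (5)·(14) + (4)·(19) = 146
41·t² − 292·t + 476 = 0  ⇒  m = 146² − 41·476 = 1800
m = 1800 > 0,  v_rel·d = 146 > 0  ⇒  inside

inside=yes margin=1800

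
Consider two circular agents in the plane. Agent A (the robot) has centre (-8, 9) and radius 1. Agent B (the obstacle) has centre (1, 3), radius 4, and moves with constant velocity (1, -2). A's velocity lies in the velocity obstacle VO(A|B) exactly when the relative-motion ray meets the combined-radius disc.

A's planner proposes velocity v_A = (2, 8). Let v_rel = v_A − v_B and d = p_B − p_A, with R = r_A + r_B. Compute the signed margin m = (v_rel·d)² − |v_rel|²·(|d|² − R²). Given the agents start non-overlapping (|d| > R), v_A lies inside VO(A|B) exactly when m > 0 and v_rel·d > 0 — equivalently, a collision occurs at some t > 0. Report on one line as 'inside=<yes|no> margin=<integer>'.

d = (9, -6),  |d|² = 117;  R = 1+4 = 5,  c = 117−5² = 92
v_rel = (1, 10),  |v_rel|² = 101;  v_rel·d = (1)·(9) + (10)·(-6) = -51
101·t² + 102·t + 92 = 0  ⇒  m = (-51)² − 101·92 = -6691
m = -6691 < 0,  v_rel·d = -51 < 0  ⇒  outside

inside=no margin=-6691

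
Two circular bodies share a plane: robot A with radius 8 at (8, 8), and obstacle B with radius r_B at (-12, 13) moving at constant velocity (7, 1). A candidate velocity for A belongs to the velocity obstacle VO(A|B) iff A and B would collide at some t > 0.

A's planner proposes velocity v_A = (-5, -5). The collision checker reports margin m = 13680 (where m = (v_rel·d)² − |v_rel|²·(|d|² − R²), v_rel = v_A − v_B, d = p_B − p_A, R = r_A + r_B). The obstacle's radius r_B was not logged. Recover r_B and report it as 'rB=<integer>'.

m = 13680
d = (-20, 5);  v_rel = (-12, -6),  |v_rel|² = 180
v_rel×d = (-12)·(5) − (-6)·(-20) = -180
since m = R²·180 − (-180)²:  R² = (32400 + 13680) / 180 = 256
R = √256 = 16  ⇒  r_B = 16 − 8 = 8

rB=8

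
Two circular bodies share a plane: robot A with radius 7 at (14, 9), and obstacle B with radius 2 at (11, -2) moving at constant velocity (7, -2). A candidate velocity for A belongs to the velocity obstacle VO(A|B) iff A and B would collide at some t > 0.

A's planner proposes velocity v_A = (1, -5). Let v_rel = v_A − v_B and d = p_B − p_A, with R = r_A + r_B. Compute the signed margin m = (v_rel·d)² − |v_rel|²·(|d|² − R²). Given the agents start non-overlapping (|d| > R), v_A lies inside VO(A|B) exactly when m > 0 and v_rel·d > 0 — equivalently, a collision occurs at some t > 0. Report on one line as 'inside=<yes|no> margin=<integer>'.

d = (-3, -11),  |d|² = 130;  R = 7+2 = 9,  c = 130−9² = 49
v_rel = (-6, -3),  |v_rel|² = 45;  v_rel·d = (-6)·(-3) + (-3)·(-11) = 51
45·t² − 102·t + 49 = 0  ⇒  m = 51² − 45·49 = 396
m = 396 > 0,  v_rel·d = 51 > 0  ⇒  inside

inside=yes margin=396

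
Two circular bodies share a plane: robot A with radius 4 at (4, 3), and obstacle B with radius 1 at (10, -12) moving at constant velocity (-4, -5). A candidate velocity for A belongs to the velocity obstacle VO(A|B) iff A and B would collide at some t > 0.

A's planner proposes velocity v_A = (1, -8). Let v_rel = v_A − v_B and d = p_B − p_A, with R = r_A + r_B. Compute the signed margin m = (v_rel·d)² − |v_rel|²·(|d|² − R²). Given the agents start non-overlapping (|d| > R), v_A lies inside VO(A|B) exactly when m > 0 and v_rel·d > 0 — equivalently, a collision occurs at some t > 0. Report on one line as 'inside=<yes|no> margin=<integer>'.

d = (6, -15),  |d|² = 261;  R = 4+1 = 5,  c = 261−5² = 236
v_rel = (5, -3),  |v_rel|² = 34;  v_rel·d = (5)·(6) + (-3)·(-15) = 75
34·t² − 150·t + 236 = 0  ⇒  m = 75² − 34·236 = -2399
m = -2399 < 0,  v_rel·d = 75 > 0  ⇒  outside

inside=no margin=-2399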